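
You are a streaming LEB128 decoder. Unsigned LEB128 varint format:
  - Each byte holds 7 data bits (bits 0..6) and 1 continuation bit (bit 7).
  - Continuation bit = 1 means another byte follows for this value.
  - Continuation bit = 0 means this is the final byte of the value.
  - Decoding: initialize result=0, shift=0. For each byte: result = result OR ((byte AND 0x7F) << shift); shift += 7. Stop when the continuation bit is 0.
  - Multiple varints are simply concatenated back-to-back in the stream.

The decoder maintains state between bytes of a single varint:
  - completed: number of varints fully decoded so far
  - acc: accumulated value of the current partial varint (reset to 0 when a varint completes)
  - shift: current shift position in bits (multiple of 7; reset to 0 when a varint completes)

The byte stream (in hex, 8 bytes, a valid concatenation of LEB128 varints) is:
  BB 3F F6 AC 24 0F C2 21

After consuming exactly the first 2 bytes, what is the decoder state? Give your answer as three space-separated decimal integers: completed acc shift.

Answer: 1 0 0

Derivation:
byte[0]=0xBB cont=1 payload=0x3B: acc |= 59<<0 -> completed=0 acc=59 shift=7
byte[1]=0x3F cont=0 payload=0x3F: varint #1 complete (value=8123); reset -> completed=1 acc=0 shift=0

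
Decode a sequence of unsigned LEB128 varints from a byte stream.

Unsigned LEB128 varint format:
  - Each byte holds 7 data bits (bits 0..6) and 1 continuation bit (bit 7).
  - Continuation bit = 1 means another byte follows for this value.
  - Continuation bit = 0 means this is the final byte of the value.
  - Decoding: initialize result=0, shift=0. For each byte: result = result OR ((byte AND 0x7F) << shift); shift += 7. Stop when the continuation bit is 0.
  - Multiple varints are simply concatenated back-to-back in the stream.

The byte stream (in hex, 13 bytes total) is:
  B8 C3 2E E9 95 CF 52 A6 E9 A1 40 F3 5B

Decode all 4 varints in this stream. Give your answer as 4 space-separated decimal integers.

Answer: 762296 173263593 134771878 11763

Derivation:
  byte[0]=0xB8 cont=1 payload=0x38=56: acc |= 56<<0 -> acc=56 shift=7
  byte[1]=0xC3 cont=1 payload=0x43=67: acc |= 67<<7 -> acc=8632 shift=14
  byte[2]=0x2E cont=0 payload=0x2E=46: acc |= 46<<14 -> acc=762296 shift=21 [end]
Varint 1: bytes[0:3] = B8 C3 2E -> value 762296 (3 byte(s))
  byte[3]=0xE9 cont=1 payload=0x69=105: acc |= 105<<0 -> acc=105 shift=7
  byte[4]=0x95 cont=1 payload=0x15=21: acc |= 21<<7 -> acc=2793 shift=14
  byte[5]=0xCF cont=1 payload=0x4F=79: acc |= 79<<14 -> acc=1297129 shift=21
  byte[6]=0x52 cont=0 payload=0x52=82: acc |= 82<<21 -> acc=173263593 shift=28 [end]
Varint 2: bytes[3:7] = E9 95 CF 52 -> value 173263593 (4 byte(s))
  byte[7]=0xA6 cont=1 payload=0x26=38: acc |= 38<<0 -> acc=38 shift=7
  byte[8]=0xE9 cont=1 payload=0x69=105: acc |= 105<<7 -> acc=13478 shift=14
  byte[9]=0xA1 cont=1 payload=0x21=33: acc |= 33<<14 -> acc=554150 shift=21
  byte[10]=0x40 cont=0 payload=0x40=64: acc |= 64<<21 -> acc=134771878 shift=28 [end]
Varint 3: bytes[7:11] = A6 E9 A1 40 -> value 134771878 (4 byte(s))
  byte[11]=0xF3 cont=1 payload=0x73=115: acc |= 115<<0 -> acc=115 shift=7
  byte[12]=0x5B cont=0 payload=0x5B=91: acc |= 91<<7 -> acc=11763 shift=14 [end]
Varint 4: bytes[11:13] = F3 5B -> value 11763 (2 byte(s))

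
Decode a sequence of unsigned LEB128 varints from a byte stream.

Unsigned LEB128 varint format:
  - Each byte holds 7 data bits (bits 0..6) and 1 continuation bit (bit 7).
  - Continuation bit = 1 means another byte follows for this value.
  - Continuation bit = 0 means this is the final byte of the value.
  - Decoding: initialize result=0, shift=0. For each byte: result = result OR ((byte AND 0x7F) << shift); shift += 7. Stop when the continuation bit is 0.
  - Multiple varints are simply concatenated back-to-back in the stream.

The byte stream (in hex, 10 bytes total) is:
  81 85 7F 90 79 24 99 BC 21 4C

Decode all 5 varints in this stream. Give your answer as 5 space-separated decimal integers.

Answer: 2081409 15504 36 548377 76

Derivation:
  byte[0]=0x81 cont=1 payload=0x01=1: acc |= 1<<0 -> acc=1 shift=7
  byte[1]=0x85 cont=1 payload=0x05=5: acc |= 5<<7 -> acc=641 shift=14
  byte[2]=0x7F cont=0 payload=0x7F=127: acc |= 127<<14 -> acc=2081409 shift=21 [end]
Varint 1: bytes[0:3] = 81 85 7F -> value 2081409 (3 byte(s))
  byte[3]=0x90 cont=1 payload=0x10=16: acc |= 16<<0 -> acc=16 shift=7
  byte[4]=0x79 cont=0 payload=0x79=121: acc |= 121<<7 -> acc=15504 shift=14 [end]
Varint 2: bytes[3:5] = 90 79 -> value 15504 (2 byte(s))
  byte[5]=0x24 cont=0 payload=0x24=36: acc |= 36<<0 -> acc=36 shift=7 [end]
Varint 3: bytes[5:6] = 24 -> value 36 (1 byte(s))
  byte[6]=0x99 cont=1 payload=0x19=25: acc |= 25<<0 -> acc=25 shift=7
  byte[7]=0xBC cont=1 payload=0x3C=60: acc |= 60<<7 -> acc=7705 shift=14
  byte[8]=0x21 cont=0 payload=0x21=33: acc |= 33<<14 -> acc=548377 shift=21 [end]
Varint 4: bytes[6:9] = 99 BC 21 -> value 548377 (3 byte(s))
  byte[9]=0x4C cont=0 payload=0x4C=76: acc |= 76<<0 -> acc=76 shift=7 [end]
Varint 5: bytes[9:10] = 4C -> value 76 (1 byte(s))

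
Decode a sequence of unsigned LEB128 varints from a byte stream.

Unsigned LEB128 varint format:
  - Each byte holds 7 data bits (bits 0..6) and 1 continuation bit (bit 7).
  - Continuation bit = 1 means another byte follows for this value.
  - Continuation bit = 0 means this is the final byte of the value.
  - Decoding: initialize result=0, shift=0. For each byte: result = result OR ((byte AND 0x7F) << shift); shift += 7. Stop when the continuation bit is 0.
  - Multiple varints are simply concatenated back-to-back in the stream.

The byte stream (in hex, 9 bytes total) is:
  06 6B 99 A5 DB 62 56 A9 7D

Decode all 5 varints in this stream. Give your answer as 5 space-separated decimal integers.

  byte[0]=0x06 cont=0 payload=0x06=6: acc |= 6<<0 -> acc=6 shift=7 [end]
Varint 1: bytes[0:1] = 06 -> value 6 (1 byte(s))
  byte[1]=0x6B cont=0 payload=0x6B=107: acc |= 107<<0 -> acc=107 shift=7 [end]
Varint 2: bytes[1:2] = 6B -> value 107 (1 byte(s))
  byte[2]=0x99 cont=1 payload=0x19=25: acc |= 25<<0 -> acc=25 shift=7
  byte[3]=0xA5 cont=1 payload=0x25=37: acc |= 37<<7 -> acc=4761 shift=14
  byte[4]=0xDB cont=1 payload=0x5B=91: acc |= 91<<14 -> acc=1495705 shift=21
  byte[5]=0x62 cont=0 payload=0x62=98: acc |= 98<<21 -> acc=207016601 shift=28 [end]
Varint 3: bytes[2:6] = 99 A5 DB 62 -> value 207016601 (4 byte(s))
  byte[6]=0x56 cont=0 payload=0x56=86: acc |= 86<<0 -> acc=86 shift=7 [end]
Varint 4: bytes[6:7] = 56 -> value 86 (1 byte(s))
  byte[7]=0xA9 cont=1 payload=0x29=41: acc |= 41<<0 -> acc=41 shift=7
  byte[8]=0x7D cont=0 payload=0x7D=125: acc |= 125<<7 -> acc=16041 shift=14 [end]
Varint 5: bytes[7:9] = A9 7D -> value 16041 (2 byte(s))

Answer: 6 107 207016601 86 16041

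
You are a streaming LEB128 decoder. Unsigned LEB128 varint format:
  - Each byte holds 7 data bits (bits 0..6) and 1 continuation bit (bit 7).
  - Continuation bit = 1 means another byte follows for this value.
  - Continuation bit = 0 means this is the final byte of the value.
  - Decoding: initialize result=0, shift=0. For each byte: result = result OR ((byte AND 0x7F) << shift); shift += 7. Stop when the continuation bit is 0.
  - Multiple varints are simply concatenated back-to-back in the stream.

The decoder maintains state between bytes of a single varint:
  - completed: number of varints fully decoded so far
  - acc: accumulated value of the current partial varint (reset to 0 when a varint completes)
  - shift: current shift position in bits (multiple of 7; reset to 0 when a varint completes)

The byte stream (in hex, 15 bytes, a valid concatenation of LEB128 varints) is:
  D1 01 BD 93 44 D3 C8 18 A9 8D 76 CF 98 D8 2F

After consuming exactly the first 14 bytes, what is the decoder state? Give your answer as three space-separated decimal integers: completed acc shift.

byte[0]=0xD1 cont=1 payload=0x51: acc |= 81<<0 -> completed=0 acc=81 shift=7
byte[1]=0x01 cont=0 payload=0x01: varint #1 complete (value=209); reset -> completed=1 acc=0 shift=0
byte[2]=0xBD cont=1 payload=0x3D: acc |= 61<<0 -> completed=1 acc=61 shift=7
byte[3]=0x93 cont=1 payload=0x13: acc |= 19<<7 -> completed=1 acc=2493 shift=14
byte[4]=0x44 cont=0 payload=0x44: varint #2 complete (value=1116605); reset -> completed=2 acc=0 shift=0
byte[5]=0xD3 cont=1 payload=0x53: acc |= 83<<0 -> completed=2 acc=83 shift=7
byte[6]=0xC8 cont=1 payload=0x48: acc |= 72<<7 -> completed=2 acc=9299 shift=14
byte[7]=0x18 cont=0 payload=0x18: varint #3 complete (value=402515); reset -> completed=3 acc=0 shift=0
byte[8]=0xA9 cont=1 payload=0x29: acc |= 41<<0 -> completed=3 acc=41 shift=7
byte[9]=0x8D cont=1 payload=0x0D: acc |= 13<<7 -> completed=3 acc=1705 shift=14
byte[10]=0x76 cont=0 payload=0x76: varint #4 complete (value=1935017); reset -> completed=4 acc=0 shift=0
byte[11]=0xCF cont=1 payload=0x4F: acc |= 79<<0 -> completed=4 acc=79 shift=7
byte[12]=0x98 cont=1 payload=0x18: acc |= 24<<7 -> completed=4 acc=3151 shift=14
byte[13]=0xD8 cont=1 payload=0x58: acc |= 88<<14 -> completed=4 acc=1444943 shift=21

Answer: 4 1444943 21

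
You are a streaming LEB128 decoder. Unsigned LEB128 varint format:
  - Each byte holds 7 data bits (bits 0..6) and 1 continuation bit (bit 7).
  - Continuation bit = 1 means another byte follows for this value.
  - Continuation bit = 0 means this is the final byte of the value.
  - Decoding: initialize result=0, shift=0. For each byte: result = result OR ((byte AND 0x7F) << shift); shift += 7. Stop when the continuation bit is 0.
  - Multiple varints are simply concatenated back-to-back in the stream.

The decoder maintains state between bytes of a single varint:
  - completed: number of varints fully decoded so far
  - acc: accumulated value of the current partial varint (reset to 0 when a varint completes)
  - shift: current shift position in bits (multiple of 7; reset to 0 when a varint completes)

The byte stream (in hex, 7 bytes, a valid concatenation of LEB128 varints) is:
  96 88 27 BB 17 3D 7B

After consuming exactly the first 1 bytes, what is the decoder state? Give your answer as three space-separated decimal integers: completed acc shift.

byte[0]=0x96 cont=1 payload=0x16: acc |= 22<<0 -> completed=0 acc=22 shift=7

Answer: 0 22 7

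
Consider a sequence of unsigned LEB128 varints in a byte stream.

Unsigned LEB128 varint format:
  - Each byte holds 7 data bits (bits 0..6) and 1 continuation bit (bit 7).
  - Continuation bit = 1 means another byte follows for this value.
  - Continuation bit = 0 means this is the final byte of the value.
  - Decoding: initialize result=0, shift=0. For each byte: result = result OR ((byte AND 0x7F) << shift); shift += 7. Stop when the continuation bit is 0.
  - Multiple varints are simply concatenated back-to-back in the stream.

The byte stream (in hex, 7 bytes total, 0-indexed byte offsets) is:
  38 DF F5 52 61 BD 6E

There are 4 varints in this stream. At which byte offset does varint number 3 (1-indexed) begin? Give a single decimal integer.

  byte[0]=0x38 cont=0 payload=0x38=56: acc |= 56<<0 -> acc=56 shift=7 [end]
Varint 1: bytes[0:1] = 38 -> value 56 (1 byte(s))
  byte[1]=0xDF cont=1 payload=0x5F=95: acc |= 95<<0 -> acc=95 shift=7
  byte[2]=0xF5 cont=1 payload=0x75=117: acc |= 117<<7 -> acc=15071 shift=14
  byte[3]=0x52 cont=0 payload=0x52=82: acc |= 82<<14 -> acc=1358559 shift=21 [end]
Varint 2: bytes[1:4] = DF F5 52 -> value 1358559 (3 byte(s))
  byte[4]=0x61 cont=0 payload=0x61=97: acc |= 97<<0 -> acc=97 shift=7 [end]
Varint 3: bytes[4:5] = 61 -> value 97 (1 byte(s))
  byte[5]=0xBD cont=1 payload=0x3D=61: acc |= 61<<0 -> acc=61 shift=7
  byte[6]=0x6E cont=0 payload=0x6E=110: acc |= 110<<7 -> acc=14141 shift=14 [end]
Varint 4: bytes[5:7] = BD 6E -> value 14141 (2 byte(s))

Answer: 4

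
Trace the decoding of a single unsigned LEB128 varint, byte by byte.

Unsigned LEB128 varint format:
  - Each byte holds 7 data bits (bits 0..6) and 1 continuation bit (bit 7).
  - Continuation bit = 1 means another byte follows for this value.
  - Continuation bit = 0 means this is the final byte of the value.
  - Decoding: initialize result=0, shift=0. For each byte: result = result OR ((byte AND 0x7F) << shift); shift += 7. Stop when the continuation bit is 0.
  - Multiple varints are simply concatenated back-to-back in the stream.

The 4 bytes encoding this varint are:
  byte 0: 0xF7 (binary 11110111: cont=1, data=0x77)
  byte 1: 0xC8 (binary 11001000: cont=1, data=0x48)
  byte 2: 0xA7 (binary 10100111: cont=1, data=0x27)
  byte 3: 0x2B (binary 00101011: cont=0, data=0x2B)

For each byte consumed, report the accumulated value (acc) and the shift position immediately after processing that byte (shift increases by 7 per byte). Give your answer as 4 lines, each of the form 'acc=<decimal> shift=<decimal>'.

Answer: acc=119 shift=7
acc=9335 shift=14
acc=648311 shift=21
acc=90825847 shift=28

Derivation:
byte 0=0xF7: payload=0x77=119, contrib = 119<<0 = 119; acc -> 119, shift -> 7
byte 1=0xC8: payload=0x48=72, contrib = 72<<7 = 9216; acc -> 9335, shift -> 14
byte 2=0xA7: payload=0x27=39, contrib = 39<<14 = 638976; acc -> 648311, shift -> 21
byte 3=0x2B: payload=0x2B=43, contrib = 43<<21 = 90177536; acc -> 90825847, shift -> 28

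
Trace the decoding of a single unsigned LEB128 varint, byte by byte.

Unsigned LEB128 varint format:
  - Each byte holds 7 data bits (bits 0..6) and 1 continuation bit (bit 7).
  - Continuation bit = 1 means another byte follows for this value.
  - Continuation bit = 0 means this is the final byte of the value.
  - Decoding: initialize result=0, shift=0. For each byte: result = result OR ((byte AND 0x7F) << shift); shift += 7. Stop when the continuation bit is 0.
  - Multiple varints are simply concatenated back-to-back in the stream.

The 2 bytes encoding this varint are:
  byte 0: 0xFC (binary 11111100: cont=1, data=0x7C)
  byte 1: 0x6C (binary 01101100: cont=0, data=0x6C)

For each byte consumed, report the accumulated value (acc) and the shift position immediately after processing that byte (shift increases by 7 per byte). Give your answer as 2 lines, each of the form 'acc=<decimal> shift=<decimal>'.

byte 0=0xFC: payload=0x7C=124, contrib = 124<<0 = 124; acc -> 124, shift -> 7
byte 1=0x6C: payload=0x6C=108, contrib = 108<<7 = 13824; acc -> 13948, shift -> 14

Answer: acc=124 shift=7
acc=13948 shift=14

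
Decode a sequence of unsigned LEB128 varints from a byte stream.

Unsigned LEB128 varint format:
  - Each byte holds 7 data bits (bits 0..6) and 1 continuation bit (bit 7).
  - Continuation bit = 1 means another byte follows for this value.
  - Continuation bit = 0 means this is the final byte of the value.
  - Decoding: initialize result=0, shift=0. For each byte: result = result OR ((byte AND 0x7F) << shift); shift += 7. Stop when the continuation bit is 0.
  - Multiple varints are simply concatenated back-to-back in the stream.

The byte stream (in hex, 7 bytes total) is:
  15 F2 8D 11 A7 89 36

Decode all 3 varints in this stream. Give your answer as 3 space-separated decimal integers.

  byte[0]=0x15 cont=0 payload=0x15=21: acc |= 21<<0 -> acc=21 shift=7 [end]
Varint 1: bytes[0:1] = 15 -> value 21 (1 byte(s))
  byte[1]=0xF2 cont=1 payload=0x72=114: acc |= 114<<0 -> acc=114 shift=7
  byte[2]=0x8D cont=1 payload=0x0D=13: acc |= 13<<7 -> acc=1778 shift=14
  byte[3]=0x11 cont=0 payload=0x11=17: acc |= 17<<14 -> acc=280306 shift=21 [end]
Varint 2: bytes[1:4] = F2 8D 11 -> value 280306 (3 byte(s))
  byte[4]=0xA7 cont=1 payload=0x27=39: acc |= 39<<0 -> acc=39 shift=7
  byte[5]=0x89 cont=1 payload=0x09=9: acc |= 9<<7 -> acc=1191 shift=14
  byte[6]=0x36 cont=0 payload=0x36=54: acc |= 54<<14 -> acc=885927 shift=21 [end]
Varint 3: bytes[4:7] = A7 89 36 -> value 885927 (3 byte(s))

Answer: 21 280306 885927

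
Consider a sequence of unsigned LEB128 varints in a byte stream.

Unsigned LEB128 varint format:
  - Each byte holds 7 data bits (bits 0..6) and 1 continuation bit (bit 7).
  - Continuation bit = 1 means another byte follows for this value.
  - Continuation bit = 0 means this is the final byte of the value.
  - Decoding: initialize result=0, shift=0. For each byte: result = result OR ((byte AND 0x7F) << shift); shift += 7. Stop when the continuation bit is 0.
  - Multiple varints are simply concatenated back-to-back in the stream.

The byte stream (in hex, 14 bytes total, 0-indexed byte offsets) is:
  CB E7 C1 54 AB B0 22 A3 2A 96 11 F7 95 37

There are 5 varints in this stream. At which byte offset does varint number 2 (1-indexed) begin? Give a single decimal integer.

Answer: 4

Derivation:
  byte[0]=0xCB cont=1 payload=0x4B=75: acc |= 75<<0 -> acc=75 shift=7
  byte[1]=0xE7 cont=1 payload=0x67=103: acc |= 103<<7 -> acc=13259 shift=14
  byte[2]=0xC1 cont=1 payload=0x41=65: acc |= 65<<14 -> acc=1078219 shift=21
  byte[3]=0x54 cont=0 payload=0x54=84: acc |= 84<<21 -> acc=177238987 shift=28 [end]
Varint 1: bytes[0:4] = CB E7 C1 54 -> value 177238987 (4 byte(s))
  byte[4]=0xAB cont=1 payload=0x2B=43: acc |= 43<<0 -> acc=43 shift=7
  byte[5]=0xB0 cont=1 payload=0x30=48: acc |= 48<<7 -> acc=6187 shift=14
  byte[6]=0x22 cont=0 payload=0x22=34: acc |= 34<<14 -> acc=563243 shift=21 [end]
Varint 2: bytes[4:7] = AB B0 22 -> value 563243 (3 byte(s))
  byte[7]=0xA3 cont=1 payload=0x23=35: acc |= 35<<0 -> acc=35 shift=7
  byte[8]=0x2A cont=0 payload=0x2A=42: acc |= 42<<7 -> acc=5411 shift=14 [end]
Varint 3: bytes[7:9] = A3 2A -> value 5411 (2 byte(s))
  byte[9]=0x96 cont=1 payload=0x16=22: acc |= 22<<0 -> acc=22 shift=7
  byte[10]=0x11 cont=0 payload=0x11=17: acc |= 17<<7 -> acc=2198 shift=14 [end]
Varint 4: bytes[9:11] = 96 11 -> value 2198 (2 byte(s))
  byte[11]=0xF7 cont=1 payload=0x77=119: acc |= 119<<0 -> acc=119 shift=7
  byte[12]=0x95 cont=1 payload=0x15=21: acc |= 21<<7 -> acc=2807 shift=14
  byte[13]=0x37 cont=0 payload=0x37=55: acc |= 55<<14 -> acc=903927 shift=21 [end]
Varint 5: bytes[11:14] = F7 95 37 -> value 903927 (3 byte(s))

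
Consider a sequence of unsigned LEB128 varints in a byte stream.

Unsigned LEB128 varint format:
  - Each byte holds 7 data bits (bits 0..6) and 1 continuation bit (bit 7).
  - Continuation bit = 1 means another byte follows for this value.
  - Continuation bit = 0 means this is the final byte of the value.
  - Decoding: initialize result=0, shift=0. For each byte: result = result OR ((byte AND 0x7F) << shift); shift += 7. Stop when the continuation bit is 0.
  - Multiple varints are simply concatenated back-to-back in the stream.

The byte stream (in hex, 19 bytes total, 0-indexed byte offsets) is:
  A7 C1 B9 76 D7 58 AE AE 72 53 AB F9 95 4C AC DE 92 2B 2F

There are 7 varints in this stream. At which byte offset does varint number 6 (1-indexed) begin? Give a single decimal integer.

  byte[0]=0xA7 cont=1 payload=0x27=39: acc |= 39<<0 -> acc=39 shift=7
  byte[1]=0xC1 cont=1 payload=0x41=65: acc |= 65<<7 -> acc=8359 shift=14
  byte[2]=0xB9 cont=1 payload=0x39=57: acc |= 57<<14 -> acc=942247 shift=21
  byte[3]=0x76 cont=0 payload=0x76=118: acc |= 118<<21 -> acc=248406183 shift=28 [end]
Varint 1: bytes[0:4] = A7 C1 B9 76 -> value 248406183 (4 byte(s))
  byte[4]=0xD7 cont=1 payload=0x57=87: acc |= 87<<0 -> acc=87 shift=7
  byte[5]=0x58 cont=0 payload=0x58=88: acc |= 88<<7 -> acc=11351 shift=14 [end]
Varint 2: bytes[4:6] = D7 58 -> value 11351 (2 byte(s))
  byte[6]=0xAE cont=1 payload=0x2E=46: acc |= 46<<0 -> acc=46 shift=7
  byte[7]=0xAE cont=1 payload=0x2E=46: acc |= 46<<7 -> acc=5934 shift=14
  byte[8]=0x72 cont=0 payload=0x72=114: acc |= 114<<14 -> acc=1873710 shift=21 [end]
Varint 3: bytes[6:9] = AE AE 72 -> value 1873710 (3 byte(s))
  byte[9]=0x53 cont=0 payload=0x53=83: acc |= 83<<0 -> acc=83 shift=7 [end]
Varint 4: bytes[9:10] = 53 -> value 83 (1 byte(s))
  byte[10]=0xAB cont=1 payload=0x2B=43: acc |= 43<<0 -> acc=43 shift=7
  byte[11]=0xF9 cont=1 payload=0x79=121: acc |= 121<<7 -> acc=15531 shift=14
  byte[12]=0x95 cont=1 payload=0x15=21: acc |= 21<<14 -> acc=359595 shift=21
  byte[13]=0x4C cont=0 payload=0x4C=76: acc |= 76<<21 -> acc=159743147 shift=28 [end]
Varint 5: bytes[10:14] = AB F9 95 4C -> value 159743147 (4 byte(s))
  byte[14]=0xAC cont=1 payload=0x2C=44: acc |= 44<<0 -> acc=44 shift=7
  byte[15]=0xDE cont=1 payload=0x5E=94: acc |= 94<<7 -> acc=12076 shift=14
  byte[16]=0x92 cont=1 payload=0x12=18: acc |= 18<<14 -> acc=306988 shift=21
  byte[17]=0x2B cont=0 payload=0x2B=43: acc |= 43<<21 -> acc=90484524 shift=28 [end]
Varint 6: bytes[14:18] = AC DE 92 2B -> value 90484524 (4 byte(s))
  byte[18]=0x2F cont=0 payload=0x2F=47: acc |= 47<<0 -> acc=47 shift=7 [end]
Varint 7: bytes[18:19] = 2F -> value 47 (1 byte(s))

Answer: 14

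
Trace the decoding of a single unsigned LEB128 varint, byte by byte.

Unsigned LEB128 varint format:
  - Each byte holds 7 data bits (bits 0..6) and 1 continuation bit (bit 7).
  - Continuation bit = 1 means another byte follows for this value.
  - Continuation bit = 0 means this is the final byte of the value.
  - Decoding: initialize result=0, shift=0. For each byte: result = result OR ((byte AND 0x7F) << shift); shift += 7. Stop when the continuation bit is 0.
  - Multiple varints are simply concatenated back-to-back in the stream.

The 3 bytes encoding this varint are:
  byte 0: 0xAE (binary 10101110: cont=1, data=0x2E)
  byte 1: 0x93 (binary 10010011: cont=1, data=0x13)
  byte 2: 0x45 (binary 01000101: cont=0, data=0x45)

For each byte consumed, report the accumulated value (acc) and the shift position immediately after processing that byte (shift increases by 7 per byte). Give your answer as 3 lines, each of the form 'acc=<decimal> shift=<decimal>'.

byte 0=0xAE: payload=0x2E=46, contrib = 46<<0 = 46; acc -> 46, shift -> 7
byte 1=0x93: payload=0x13=19, contrib = 19<<7 = 2432; acc -> 2478, shift -> 14
byte 2=0x45: payload=0x45=69, contrib = 69<<14 = 1130496; acc -> 1132974, shift -> 21

Answer: acc=46 shift=7
acc=2478 shift=14
acc=1132974 shift=21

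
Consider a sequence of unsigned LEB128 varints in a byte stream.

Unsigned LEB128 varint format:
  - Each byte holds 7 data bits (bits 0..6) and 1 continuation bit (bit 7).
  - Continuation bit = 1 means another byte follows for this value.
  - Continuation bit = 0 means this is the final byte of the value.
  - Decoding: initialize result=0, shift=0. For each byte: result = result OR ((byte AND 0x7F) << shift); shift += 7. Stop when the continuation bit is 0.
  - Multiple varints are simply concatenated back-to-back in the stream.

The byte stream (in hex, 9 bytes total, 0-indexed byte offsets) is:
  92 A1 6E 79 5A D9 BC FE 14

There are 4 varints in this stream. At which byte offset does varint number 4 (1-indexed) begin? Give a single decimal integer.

Answer: 5

Derivation:
  byte[0]=0x92 cont=1 payload=0x12=18: acc |= 18<<0 -> acc=18 shift=7
  byte[1]=0xA1 cont=1 payload=0x21=33: acc |= 33<<7 -> acc=4242 shift=14
  byte[2]=0x6E cont=0 payload=0x6E=110: acc |= 110<<14 -> acc=1806482 shift=21 [end]
Varint 1: bytes[0:3] = 92 A1 6E -> value 1806482 (3 byte(s))
  byte[3]=0x79 cont=0 payload=0x79=121: acc |= 121<<0 -> acc=121 shift=7 [end]
Varint 2: bytes[3:4] = 79 -> value 121 (1 byte(s))
  byte[4]=0x5A cont=0 payload=0x5A=90: acc |= 90<<0 -> acc=90 shift=7 [end]
Varint 3: bytes[4:5] = 5A -> value 90 (1 byte(s))
  byte[5]=0xD9 cont=1 payload=0x59=89: acc |= 89<<0 -> acc=89 shift=7
  byte[6]=0xBC cont=1 payload=0x3C=60: acc |= 60<<7 -> acc=7769 shift=14
  byte[7]=0xFE cont=1 payload=0x7E=126: acc |= 126<<14 -> acc=2072153 shift=21
  byte[8]=0x14 cont=0 payload=0x14=20: acc |= 20<<21 -> acc=44015193 shift=28 [end]
Varint 4: bytes[5:9] = D9 BC FE 14 -> value 44015193 (4 byte(s))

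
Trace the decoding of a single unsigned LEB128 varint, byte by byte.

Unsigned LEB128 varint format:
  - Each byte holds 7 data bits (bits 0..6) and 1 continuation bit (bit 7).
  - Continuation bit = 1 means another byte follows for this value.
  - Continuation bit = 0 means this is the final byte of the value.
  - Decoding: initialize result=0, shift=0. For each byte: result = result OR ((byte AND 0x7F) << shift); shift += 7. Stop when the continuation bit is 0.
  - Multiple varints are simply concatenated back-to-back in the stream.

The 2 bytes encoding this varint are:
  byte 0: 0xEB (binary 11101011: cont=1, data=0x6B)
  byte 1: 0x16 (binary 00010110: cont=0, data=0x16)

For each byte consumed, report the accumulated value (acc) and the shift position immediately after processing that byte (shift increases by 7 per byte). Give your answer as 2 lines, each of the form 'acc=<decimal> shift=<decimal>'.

byte 0=0xEB: payload=0x6B=107, contrib = 107<<0 = 107; acc -> 107, shift -> 7
byte 1=0x16: payload=0x16=22, contrib = 22<<7 = 2816; acc -> 2923, shift -> 14

Answer: acc=107 shift=7
acc=2923 shift=14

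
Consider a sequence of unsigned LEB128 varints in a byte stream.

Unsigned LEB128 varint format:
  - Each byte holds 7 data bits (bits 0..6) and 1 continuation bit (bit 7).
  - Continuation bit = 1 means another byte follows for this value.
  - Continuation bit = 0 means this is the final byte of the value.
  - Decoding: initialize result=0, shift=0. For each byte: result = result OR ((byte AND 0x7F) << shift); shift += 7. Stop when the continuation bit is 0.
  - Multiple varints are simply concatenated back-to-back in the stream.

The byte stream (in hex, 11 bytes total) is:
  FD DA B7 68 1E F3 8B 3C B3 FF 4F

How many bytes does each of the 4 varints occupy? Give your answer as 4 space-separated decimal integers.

  byte[0]=0xFD cont=1 payload=0x7D=125: acc |= 125<<0 -> acc=125 shift=7
  byte[1]=0xDA cont=1 payload=0x5A=90: acc |= 90<<7 -> acc=11645 shift=14
  byte[2]=0xB7 cont=1 payload=0x37=55: acc |= 55<<14 -> acc=912765 shift=21
  byte[3]=0x68 cont=0 payload=0x68=104: acc |= 104<<21 -> acc=219016573 shift=28 [end]
Varint 1: bytes[0:4] = FD DA B7 68 -> value 219016573 (4 byte(s))
  byte[4]=0x1E cont=0 payload=0x1E=30: acc |= 30<<0 -> acc=30 shift=7 [end]
Varint 2: bytes[4:5] = 1E -> value 30 (1 byte(s))
  byte[5]=0xF3 cont=1 payload=0x73=115: acc |= 115<<0 -> acc=115 shift=7
  byte[6]=0x8B cont=1 payload=0x0B=11: acc |= 11<<7 -> acc=1523 shift=14
  byte[7]=0x3C cont=0 payload=0x3C=60: acc |= 60<<14 -> acc=984563 shift=21 [end]
Varint 3: bytes[5:8] = F3 8B 3C -> value 984563 (3 byte(s))
  byte[8]=0xB3 cont=1 payload=0x33=51: acc |= 51<<0 -> acc=51 shift=7
  byte[9]=0xFF cont=1 payload=0x7F=127: acc |= 127<<7 -> acc=16307 shift=14
  byte[10]=0x4F cont=0 payload=0x4F=79: acc |= 79<<14 -> acc=1310643 shift=21 [end]
Varint 4: bytes[8:11] = B3 FF 4F -> value 1310643 (3 byte(s))

Answer: 4 1 3 3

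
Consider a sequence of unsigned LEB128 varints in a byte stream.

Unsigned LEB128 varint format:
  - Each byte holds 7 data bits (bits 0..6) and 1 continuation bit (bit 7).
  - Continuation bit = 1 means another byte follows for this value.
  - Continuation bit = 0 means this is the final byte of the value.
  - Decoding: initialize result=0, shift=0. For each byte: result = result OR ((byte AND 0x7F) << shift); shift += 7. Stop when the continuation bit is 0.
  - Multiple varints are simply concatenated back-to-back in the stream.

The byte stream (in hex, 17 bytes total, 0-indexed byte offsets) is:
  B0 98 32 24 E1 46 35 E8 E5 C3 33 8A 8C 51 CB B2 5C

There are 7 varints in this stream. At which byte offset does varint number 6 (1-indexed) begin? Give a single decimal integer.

  byte[0]=0xB0 cont=1 payload=0x30=48: acc |= 48<<0 -> acc=48 shift=7
  byte[1]=0x98 cont=1 payload=0x18=24: acc |= 24<<7 -> acc=3120 shift=14
  byte[2]=0x32 cont=0 payload=0x32=50: acc |= 50<<14 -> acc=822320 shift=21 [end]
Varint 1: bytes[0:3] = B0 98 32 -> value 822320 (3 byte(s))
  byte[3]=0x24 cont=0 payload=0x24=36: acc |= 36<<0 -> acc=36 shift=7 [end]
Varint 2: bytes[3:4] = 24 -> value 36 (1 byte(s))
  byte[4]=0xE1 cont=1 payload=0x61=97: acc |= 97<<0 -> acc=97 shift=7
  byte[5]=0x46 cont=0 payload=0x46=70: acc |= 70<<7 -> acc=9057 shift=14 [end]
Varint 3: bytes[4:6] = E1 46 -> value 9057 (2 byte(s))
  byte[6]=0x35 cont=0 payload=0x35=53: acc |= 53<<0 -> acc=53 shift=7 [end]
Varint 4: bytes[6:7] = 35 -> value 53 (1 byte(s))
  byte[7]=0xE8 cont=1 payload=0x68=104: acc |= 104<<0 -> acc=104 shift=7
  byte[8]=0xE5 cont=1 payload=0x65=101: acc |= 101<<7 -> acc=13032 shift=14
  byte[9]=0xC3 cont=1 payload=0x43=67: acc |= 67<<14 -> acc=1110760 shift=21
  byte[10]=0x33 cont=0 payload=0x33=51: acc |= 51<<21 -> acc=108065512 shift=28 [end]
Varint 5: bytes[7:11] = E8 E5 C3 33 -> value 108065512 (4 byte(s))
  byte[11]=0x8A cont=1 payload=0x0A=10: acc |= 10<<0 -> acc=10 shift=7
  byte[12]=0x8C cont=1 payload=0x0C=12: acc |= 12<<7 -> acc=1546 shift=14
  byte[13]=0x51 cont=0 payload=0x51=81: acc |= 81<<14 -> acc=1328650 shift=21 [end]
Varint 6: bytes[11:14] = 8A 8C 51 -> value 1328650 (3 byte(s))
  byte[14]=0xCB cont=1 payload=0x4B=75: acc |= 75<<0 -> acc=75 shift=7
  byte[15]=0xB2 cont=1 payload=0x32=50: acc |= 50<<7 -> acc=6475 shift=14
  byte[16]=0x5C cont=0 payload=0x5C=92: acc |= 92<<14 -> acc=1513803 shift=21 [end]
Varint 7: bytes[14:17] = CB B2 5C -> value 1513803 (3 byte(s))

Answer: 11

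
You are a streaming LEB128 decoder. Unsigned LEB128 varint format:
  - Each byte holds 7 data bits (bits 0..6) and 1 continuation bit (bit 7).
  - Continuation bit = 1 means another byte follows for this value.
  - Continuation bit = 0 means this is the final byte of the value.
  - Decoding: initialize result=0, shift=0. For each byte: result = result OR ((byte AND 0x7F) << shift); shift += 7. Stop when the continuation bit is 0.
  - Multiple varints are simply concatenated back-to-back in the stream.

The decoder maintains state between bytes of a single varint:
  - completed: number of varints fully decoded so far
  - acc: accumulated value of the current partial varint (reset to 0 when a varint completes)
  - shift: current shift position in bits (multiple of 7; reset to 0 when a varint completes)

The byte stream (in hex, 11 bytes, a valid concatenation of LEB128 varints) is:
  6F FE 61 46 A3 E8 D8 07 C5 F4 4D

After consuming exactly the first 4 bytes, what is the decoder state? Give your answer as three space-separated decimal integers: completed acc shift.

byte[0]=0x6F cont=0 payload=0x6F: varint #1 complete (value=111); reset -> completed=1 acc=0 shift=0
byte[1]=0xFE cont=1 payload=0x7E: acc |= 126<<0 -> completed=1 acc=126 shift=7
byte[2]=0x61 cont=0 payload=0x61: varint #2 complete (value=12542); reset -> completed=2 acc=0 shift=0
byte[3]=0x46 cont=0 payload=0x46: varint #3 complete (value=70); reset -> completed=3 acc=0 shift=0

Answer: 3 0 0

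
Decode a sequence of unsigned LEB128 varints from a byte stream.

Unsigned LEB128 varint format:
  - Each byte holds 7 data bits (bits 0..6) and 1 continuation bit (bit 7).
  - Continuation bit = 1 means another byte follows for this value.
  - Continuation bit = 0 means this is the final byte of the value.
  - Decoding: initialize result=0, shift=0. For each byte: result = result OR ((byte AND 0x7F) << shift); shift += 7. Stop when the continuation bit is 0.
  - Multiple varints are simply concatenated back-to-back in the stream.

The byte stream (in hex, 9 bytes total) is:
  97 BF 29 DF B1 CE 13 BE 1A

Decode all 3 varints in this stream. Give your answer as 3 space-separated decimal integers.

  byte[0]=0x97 cont=1 payload=0x17=23: acc |= 23<<0 -> acc=23 shift=7
  byte[1]=0xBF cont=1 payload=0x3F=63: acc |= 63<<7 -> acc=8087 shift=14
  byte[2]=0x29 cont=0 payload=0x29=41: acc |= 41<<14 -> acc=679831 shift=21 [end]
Varint 1: bytes[0:3] = 97 BF 29 -> value 679831 (3 byte(s))
  byte[3]=0xDF cont=1 payload=0x5F=95: acc |= 95<<0 -> acc=95 shift=7
  byte[4]=0xB1 cont=1 payload=0x31=49: acc |= 49<<7 -> acc=6367 shift=14
  byte[5]=0xCE cont=1 payload=0x4E=78: acc |= 78<<14 -> acc=1284319 shift=21
  byte[6]=0x13 cont=0 payload=0x13=19: acc |= 19<<21 -> acc=41130207 shift=28 [end]
Varint 2: bytes[3:7] = DF B1 CE 13 -> value 41130207 (4 byte(s))
  byte[7]=0xBE cont=1 payload=0x3E=62: acc |= 62<<0 -> acc=62 shift=7
  byte[8]=0x1A cont=0 payload=0x1A=26: acc |= 26<<7 -> acc=3390 shift=14 [end]
Varint 3: bytes[7:9] = BE 1A -> value 3390 (2 byte(s))

Answer: 679831 41130207 3390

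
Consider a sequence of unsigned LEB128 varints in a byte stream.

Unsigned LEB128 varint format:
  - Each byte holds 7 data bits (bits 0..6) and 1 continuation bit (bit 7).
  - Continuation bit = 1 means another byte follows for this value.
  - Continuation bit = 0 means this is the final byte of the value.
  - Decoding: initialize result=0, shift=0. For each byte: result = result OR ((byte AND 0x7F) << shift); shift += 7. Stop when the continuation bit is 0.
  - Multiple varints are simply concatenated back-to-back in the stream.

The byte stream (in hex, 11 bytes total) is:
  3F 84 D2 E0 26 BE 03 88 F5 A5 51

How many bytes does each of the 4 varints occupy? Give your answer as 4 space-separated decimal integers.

  byte[0]=0x3F cont=0 payload=0x3F=63: acc |= 63<<0 -> acc=63 shift=7 [end]
Varint 1: bytes[0:1] = 3F -> value 63 (1 byte(s))
  byte[1]=0x84 cont=1 payload=0x04=4: acc |= 4<<0 -> acc=4 shift=7
  byte[2]=0xD2 cont=1 payload=0x52=82: acc |= 82<<7 -> acc=10500 shift=14
  byte[3]=0xE0 cont=1 payload=0x60=96: acc |= 96<<14 -> acc=1583364 shift=21
  byte[4]=0x26 cont=0 payload=0x26=38: acc |= 38<<21 -> acc=81275140 shift=28 [end]
Varint 2: bytes[1:5] = 84 D2 E0 26 -> value 81275140 (4 byte(s))
  byte[5]=0xBE cont=1 payload=0x3E=62: acc |= 62<<0 -> acc=62 shift=7
  byte[6]=0x03 cont=0 payload=0x03=3: acc |= 3<<7 -> acc=446 shift=14 [end]
Varint 3: bytes[5:7] = BE 03 -> value 446 (2 byte(s))
  byte[7]=0x88 cont=1 payload=0x08=8: acc |= 8<<0 -> acc=8 shift=7
  byte[8]=0xF5 cont=1 payload=0x75=117: acc |= 117<<7 -> acc=14984 shift=14
  byte[9]=0xA5 cont=1 payload=0x25=37: acc |= 37<<14 -> acc=621192 shift=21
  byte[10]=0x51 cont=0 payload=0x51=81: acc |= 81<<21 -> acc=170490504 shift=28 [end]
Varint 4: bytes[7:11] = 88 F5 A5 51 -> value 170490504 (4 byte(s))

Answer: 1 4 2 4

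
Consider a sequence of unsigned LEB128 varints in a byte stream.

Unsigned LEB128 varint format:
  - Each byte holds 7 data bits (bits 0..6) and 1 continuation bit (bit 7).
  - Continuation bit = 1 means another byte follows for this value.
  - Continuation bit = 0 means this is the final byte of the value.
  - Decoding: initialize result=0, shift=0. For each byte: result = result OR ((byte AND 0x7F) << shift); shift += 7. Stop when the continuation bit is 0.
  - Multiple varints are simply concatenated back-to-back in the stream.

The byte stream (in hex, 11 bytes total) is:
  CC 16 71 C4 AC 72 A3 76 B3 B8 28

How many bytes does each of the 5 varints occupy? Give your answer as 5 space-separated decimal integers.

Answer: 2 1 3 2 3

Derivation:
  byte[0]=0xCC cont=1 payload=0x4C=76: acc |= 76<<0 -> acc=76 shift=7
  byte[1]=0x16 cont=0 payload=0x16=22: acc |= 22<<7 -> acc=2892 shift=14 [end]
Varint 1: bytes[0:2] = CC 16 -> value 2892 (2 byte(s))
  byte[2]=0x71 cont=0 payload=0x71=113: acc |= 113<<0 -> acc=113 shift=7 [end]
Varint 2: bytes[2:3] = 71 -> value 113 (1 byte(s))
  byte[3]=0xC4 cont=1 payload=0x44=68: acc |= 68<<0 -> acc=68 shift=7
  byte[4]=0xAC cont=1 payload=0x2C=44: acc |= 44<<7 -> acc=5700 shift=14
  byte[5]=0x72 cont=0 payload=0x72=114: acc |= 114<<14 -> acc=1873476 shift=21 [end]
Varint 3: bytes[3:6] = C4 AC 72 -> value 1873476 (3 byte(s))
  byte[6]=0xA3 cont=1 payload=0x23=35: acc |= 35<<0 -> acc=35 shift=7
  byte[7]=0x76 cont=0 payload=0x76=118: acc |= 118<<7 -> acc=15139 shift=14 [end]
Varint 4: bytes[6:8] = A3 76 -> value 15139 (2 byte(s))
  byte[8]=0xB3 cont=1 payload=0x33=51: acc |= 51<<0 -> acc=51 shift=7
  byte[9]=0xB8 cont=1 payload=0x38=56: acc |= 56<<7 -> acc=7219 shift=14
  byte[10]=0x28 cont=0 payload=0x28=40: acc |= 40<<14 -> acc=662579 shift=21 [end]
Varint 5: bytes[8:11] = B3 B8 28 -> value 662579 (3 byte(s))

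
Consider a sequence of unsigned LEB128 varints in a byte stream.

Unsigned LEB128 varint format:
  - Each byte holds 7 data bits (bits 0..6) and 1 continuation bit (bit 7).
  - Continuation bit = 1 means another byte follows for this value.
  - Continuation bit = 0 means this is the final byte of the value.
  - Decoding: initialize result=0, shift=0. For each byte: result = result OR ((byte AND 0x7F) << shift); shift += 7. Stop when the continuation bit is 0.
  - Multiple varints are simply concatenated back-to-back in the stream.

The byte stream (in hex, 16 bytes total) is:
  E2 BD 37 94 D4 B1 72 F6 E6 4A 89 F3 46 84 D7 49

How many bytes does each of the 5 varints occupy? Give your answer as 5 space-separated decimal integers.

  byte[0]=0xE2 cont=1 payload=0x62=98: acc |= 98<<0 -> acc=98 shift=7
  byte[1]=0xBD cont=1 payload=0x3D=61: acc |= 61<<7 -> acc=7906 shift=14
  byte[2]=0x37 cont=0 payload=0x37=55: acc |= 55<<14 -> acc=909026 shift=21 [end]
Varint 1: bytes[0:3] = E2 BD 37 -> value 909026 (3 byte(s))
  byte[3]=0x94 cont=1 payload=0x14=20: acc |= 20<<0 -> acc=20 shift=7
  byte[4]=0xD4 cont=1 payload=0x54=84: acc |= 84<<7 -> acc=10772 shift=14
  byte[5]=0xB1 cont=1 payload=0x31=49: acc |= 49<<14 -> acc=813588 shift=21
  byte[6]=0x72 cont=0 payload=0x72=114: acc |= 114<<21 -> acc=239888916 shift=28 [end]
Varint 2: bytes[3:7] = 94 D4 B1 72 -> value 239888916 (4 byte(s))
  byte[7]=0xF6 cont=1 payload=0x76=118: acc |= 118<<0 -> acc=118 shift=7
  byte[8]=0xE6 cont=1 payload=0x66=102: acc |= 102<<7 -> acc=13174 shift=14
  byte[9]=0x4A cont=0 payload=0x4A=74: acc |= 74<<14 -> acc=1225590 shift=21 [end]
Varint 3: bytes[7:10] = F6 E6 4A -> value 1225590 (3 byte(s))
  byte[10]=0x89 cont=1 payload=0x09=9: acc |= 9<<0 -> acc=9 shift=7
  byte[11]=0xF3 cont=1 payload=0x73=115: acc |= 115<<7 -> acc=14729 shift=14
  byte[12]=0x46 cont=0 payload=0x46=70: acc |= 70<<14 -> acc=1161609 shift=21 [end]
Varint 4: bytes[10:13] = 89 F3 46 -> value 1161609 (3 byte(s))
  byte[13]=0x84 cont=1 payload=0x04=4: acc |= 4<<0 -> acc=4 shift=7
  byte[14]=0xD7 cont=1 payload=0x57=87: acc |= 87<<7 -> acc=11140 shift=14
  byte[15]=0x49 cont=0 payload=0x49=73: acc |= 73<<14 -> acc=1207172 shift=21 [end]
Varint 5: bytes[13:16] = 84 D7 49 -> value 1207172 (3 byte(s))

Answer: 3 4 3 3 3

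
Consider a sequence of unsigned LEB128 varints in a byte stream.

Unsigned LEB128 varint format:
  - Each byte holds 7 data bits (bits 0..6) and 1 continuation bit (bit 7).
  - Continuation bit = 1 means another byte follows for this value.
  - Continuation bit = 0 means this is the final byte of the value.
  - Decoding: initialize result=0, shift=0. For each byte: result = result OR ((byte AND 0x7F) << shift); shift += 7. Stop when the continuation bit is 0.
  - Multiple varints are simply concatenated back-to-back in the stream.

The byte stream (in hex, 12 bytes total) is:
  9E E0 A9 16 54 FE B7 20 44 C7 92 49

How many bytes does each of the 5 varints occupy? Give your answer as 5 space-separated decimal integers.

Answer: 4 1 3 1 3

Derivation:
  byte[0]=0x9E cont=1 payload=0x1E=30: acc |= 30<<0 -> acc=30 shift=7
  byte[1]=0xE0 cont=1 payload=0x60=96: acc |= 96<<7 -> acc=12318 shift=14
  byte[2]=0xA9 cont=1 payload=0x29=41: acc |= 41<<14 -> acc=684062 shift=21
  byte[3]=0x16 cont=0 payload=0x16=22: acc |= 22<<21 -> acc=46821406 shift=28 [end]
Varint 1: bytes[0:4] = 9E E0 A9 16 -> value 46821406 (4 byte(s))
  byte[4]=0x54 cont=0 payload=0x54=84: acc |= 84<<0 -> acc=84 shift=7 [end]
Varint 2: bytes[4:5] = 54 -> value 84 (1 byte(s))
  byte[5]=0xFE cont=1 payload=0x7E=126: acc |= 126<<0 -> acc=126 shift=7
  byte[6]=0xB7 cont=1 payload=0x37=55: acc |= 55<<7 -> acc=7166 shift=14
  byte[7]=0x20 cont=0 payload=0x20=32: acc |= 32<<14 -> acc=531454 shift=21 [end]
Varint 3: bytes[5:8] = FE B7 20 -> value 531454 (3 byte(s))
  byte[8]=0x44 cont=0 payload=0x44=68: acc |= 68<<0 -> acc=68 shift=7 [end]
Varint 4: bytes[8:9] = 44 -> value 68 (1 byte(s))
  byte[9]=0xC7 cont=1 payload=0x47=71: acc |= 71<<0 -> acc=71 shift=7
  byte[10]=0x92 cont=1 payload=0x12=18: acc |= 18<<7 -> acc=2375 shift=14
  byte[11]=0x49 cont=0 payload=0x49=73: acc |= 73<<14 -> acc=1198407 shift=21 [end]
Varint 5: bytes[9:12] = C7 92 49 -> value 1198407 (3 byte(s))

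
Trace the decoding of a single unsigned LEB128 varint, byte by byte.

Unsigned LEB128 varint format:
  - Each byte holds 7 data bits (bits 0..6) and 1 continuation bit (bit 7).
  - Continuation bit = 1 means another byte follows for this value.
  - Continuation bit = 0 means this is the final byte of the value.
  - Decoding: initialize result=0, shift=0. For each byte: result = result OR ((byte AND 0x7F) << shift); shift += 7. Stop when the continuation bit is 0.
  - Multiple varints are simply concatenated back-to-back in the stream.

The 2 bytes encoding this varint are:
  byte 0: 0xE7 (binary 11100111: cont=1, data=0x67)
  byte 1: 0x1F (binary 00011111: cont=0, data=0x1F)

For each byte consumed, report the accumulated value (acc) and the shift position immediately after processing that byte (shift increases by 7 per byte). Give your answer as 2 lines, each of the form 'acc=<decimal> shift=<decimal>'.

Answer: acc=103 shift=7
acc=4071 shift=14

Derivation:
byte 0=0xE7: payload=0x67=103, contrib = 103<<0 = 103; acc -> 103, shift -> 7
byte 1=0x1F: payload=0x1F=31, contrib = 31<<7 = 3968; acc -> 4071, shift -> 14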